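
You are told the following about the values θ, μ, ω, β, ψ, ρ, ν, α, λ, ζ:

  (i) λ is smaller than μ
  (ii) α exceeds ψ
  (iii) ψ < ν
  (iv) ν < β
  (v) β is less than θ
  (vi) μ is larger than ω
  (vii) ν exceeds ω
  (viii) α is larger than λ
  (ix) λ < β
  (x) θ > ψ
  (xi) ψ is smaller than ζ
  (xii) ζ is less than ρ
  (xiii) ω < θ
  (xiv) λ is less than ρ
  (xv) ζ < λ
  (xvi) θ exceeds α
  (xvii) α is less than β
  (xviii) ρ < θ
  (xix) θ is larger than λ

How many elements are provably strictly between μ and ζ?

The relations place ζ below μ. An element lies strictly between them when it is forced above ζ and also forced below μ.
Above ζ: {λ, α, β, ρ, θ}. Below μ: {ψ, λ, ω}.
Intersection: {λ} — 1.

1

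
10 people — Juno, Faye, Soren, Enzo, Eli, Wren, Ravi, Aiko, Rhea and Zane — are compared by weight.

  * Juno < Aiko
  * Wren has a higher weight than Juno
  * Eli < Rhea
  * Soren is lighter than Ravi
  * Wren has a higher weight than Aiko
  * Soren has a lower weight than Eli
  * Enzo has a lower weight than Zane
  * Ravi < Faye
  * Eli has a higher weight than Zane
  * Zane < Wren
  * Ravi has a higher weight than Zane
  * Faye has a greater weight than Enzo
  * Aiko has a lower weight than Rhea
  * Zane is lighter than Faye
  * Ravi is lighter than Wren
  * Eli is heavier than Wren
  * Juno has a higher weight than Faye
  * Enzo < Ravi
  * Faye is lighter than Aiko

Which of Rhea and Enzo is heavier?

Rhea

Enzo < Zane and Zane < Ravi give Enzo < Ravi.
With Ravi < Faye: Enzo < Zane < Ravi < Faye.
Then Faye < Juno extends the chain to Juno.
Then Juno < Aiko extends the chain to Aiko.
Then Aiko < Wren extends the chain to Wren.
With Wren < Eli: Enzo < Zane < Ravi < Faye < Juno < Aiko < Wren < Eli.
With Eli < Rhea: Enzo < Zane < Ravi < Faye < Juno < Aiko < Wren < Eli < Rhea.
So Enzo < Rhea; Rhea is the heavier of the two.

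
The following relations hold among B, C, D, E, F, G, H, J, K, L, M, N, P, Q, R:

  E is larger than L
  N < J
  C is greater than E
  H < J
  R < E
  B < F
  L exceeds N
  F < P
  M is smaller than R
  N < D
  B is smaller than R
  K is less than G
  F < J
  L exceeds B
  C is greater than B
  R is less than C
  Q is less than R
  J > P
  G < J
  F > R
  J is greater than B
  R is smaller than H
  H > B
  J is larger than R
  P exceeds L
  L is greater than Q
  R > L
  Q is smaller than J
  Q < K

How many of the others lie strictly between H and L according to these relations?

1

Chaining upward from L reaches: R, F, E, P, C, J.
Chaining downward from H reaches: M, N, Q, B, R.
Strictly between L and H are those in both lists: R — 1 element.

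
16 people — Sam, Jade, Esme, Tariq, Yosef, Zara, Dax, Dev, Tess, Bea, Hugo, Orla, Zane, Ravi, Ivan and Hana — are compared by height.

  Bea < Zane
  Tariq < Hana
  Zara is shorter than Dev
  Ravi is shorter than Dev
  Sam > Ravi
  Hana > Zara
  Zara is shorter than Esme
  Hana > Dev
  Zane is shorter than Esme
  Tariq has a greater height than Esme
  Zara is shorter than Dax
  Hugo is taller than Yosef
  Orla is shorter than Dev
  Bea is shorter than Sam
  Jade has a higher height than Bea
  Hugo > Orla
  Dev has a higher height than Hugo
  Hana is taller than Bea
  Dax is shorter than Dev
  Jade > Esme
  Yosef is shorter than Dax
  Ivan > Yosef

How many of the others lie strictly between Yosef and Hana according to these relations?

The relations place Yosef below Hana. An element lies strictly between them when it is forced above Yosef and also forced below Hana.
Above Yosef: {Dax, Ivan, Hugo, Dev}. Below Hana: {Bea, Zara, Dax, Zane, Ravi, Esme, Orla, Tariq, Hugo, Dev}.
Intersection: {Dax, Hugo, Dev} — 3.

3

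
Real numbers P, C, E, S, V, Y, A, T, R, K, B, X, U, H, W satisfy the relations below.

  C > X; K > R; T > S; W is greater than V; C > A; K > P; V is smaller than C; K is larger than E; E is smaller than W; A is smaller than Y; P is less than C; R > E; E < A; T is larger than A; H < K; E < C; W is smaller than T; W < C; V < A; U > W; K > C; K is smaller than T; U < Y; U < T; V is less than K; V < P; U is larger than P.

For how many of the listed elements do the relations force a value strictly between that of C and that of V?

Chaining upward from V reaches: W, A, P, U, Y, K, T.
Chaining downward from C reaches: E, W, A, X, P.
Strictly between V and C are those in both lists: W, A, P — 3 elements.

3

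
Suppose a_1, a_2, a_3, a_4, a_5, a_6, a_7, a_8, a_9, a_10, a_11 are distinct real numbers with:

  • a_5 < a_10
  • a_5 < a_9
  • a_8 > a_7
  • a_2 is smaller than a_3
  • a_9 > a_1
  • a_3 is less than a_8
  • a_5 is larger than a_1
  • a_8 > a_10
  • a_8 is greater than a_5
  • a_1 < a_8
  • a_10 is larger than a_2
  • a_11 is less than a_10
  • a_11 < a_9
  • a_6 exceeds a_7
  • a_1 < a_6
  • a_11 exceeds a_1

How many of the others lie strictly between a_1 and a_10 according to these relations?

The relations place a_1 below a_10. An element lies strictly between them when it is forced above a_1 and also forced below a_10.
Above a_1: {a_5, a_11, a_9, a_6, a_8}. Below a_10: {a_2, a_5, a_11}.
Intersection: {a_5, a_11} — 2.

2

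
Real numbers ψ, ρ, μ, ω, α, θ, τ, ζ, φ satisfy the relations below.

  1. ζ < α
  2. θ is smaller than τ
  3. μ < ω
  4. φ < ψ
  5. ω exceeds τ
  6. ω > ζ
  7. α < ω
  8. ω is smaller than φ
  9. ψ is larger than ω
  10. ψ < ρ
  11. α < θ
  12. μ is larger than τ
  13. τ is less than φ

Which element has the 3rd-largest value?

φ

Chaining the given pairs: ζ < α < θ < τ < μ < ω < φ < ψ < ρ.
Counting 3 from the largest end gives φ.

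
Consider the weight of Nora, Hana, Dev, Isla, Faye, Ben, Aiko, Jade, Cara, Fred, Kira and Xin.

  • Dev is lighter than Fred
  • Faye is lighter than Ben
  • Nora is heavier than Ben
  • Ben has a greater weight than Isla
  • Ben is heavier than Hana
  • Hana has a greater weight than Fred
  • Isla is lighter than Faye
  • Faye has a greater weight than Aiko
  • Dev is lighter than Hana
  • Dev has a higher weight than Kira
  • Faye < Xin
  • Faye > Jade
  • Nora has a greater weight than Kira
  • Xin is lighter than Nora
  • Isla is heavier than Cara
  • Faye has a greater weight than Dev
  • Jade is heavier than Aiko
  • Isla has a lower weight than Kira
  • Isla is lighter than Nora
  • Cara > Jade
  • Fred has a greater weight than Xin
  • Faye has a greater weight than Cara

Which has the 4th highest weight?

Piecing the relations together gives one ordering: Aiko < Jade < Cara < Isla < Kira < Dev < Faye < Xin < Fred < Hana < Ben < Nora.
The 4th largest is Fred.

Fred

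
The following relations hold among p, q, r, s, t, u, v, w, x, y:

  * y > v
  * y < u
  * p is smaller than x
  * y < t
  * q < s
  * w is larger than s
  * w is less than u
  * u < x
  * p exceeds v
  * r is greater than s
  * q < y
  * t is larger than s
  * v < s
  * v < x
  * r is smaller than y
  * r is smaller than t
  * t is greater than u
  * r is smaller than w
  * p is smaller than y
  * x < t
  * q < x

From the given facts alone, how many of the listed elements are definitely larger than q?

Directly above q: s, y, x.
One step further: r, w, u, t (7 so far).
No other element is forced above q by the given relations, so the count is 7.

7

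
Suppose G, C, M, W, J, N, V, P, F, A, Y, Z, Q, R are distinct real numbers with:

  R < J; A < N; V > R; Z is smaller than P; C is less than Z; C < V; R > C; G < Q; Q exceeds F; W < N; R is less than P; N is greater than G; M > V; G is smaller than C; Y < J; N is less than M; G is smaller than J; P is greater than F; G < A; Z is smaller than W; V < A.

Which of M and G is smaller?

G

Following the relations from G: G < C < R < V < A < N < M.
So G < M; G is the smaller of the two.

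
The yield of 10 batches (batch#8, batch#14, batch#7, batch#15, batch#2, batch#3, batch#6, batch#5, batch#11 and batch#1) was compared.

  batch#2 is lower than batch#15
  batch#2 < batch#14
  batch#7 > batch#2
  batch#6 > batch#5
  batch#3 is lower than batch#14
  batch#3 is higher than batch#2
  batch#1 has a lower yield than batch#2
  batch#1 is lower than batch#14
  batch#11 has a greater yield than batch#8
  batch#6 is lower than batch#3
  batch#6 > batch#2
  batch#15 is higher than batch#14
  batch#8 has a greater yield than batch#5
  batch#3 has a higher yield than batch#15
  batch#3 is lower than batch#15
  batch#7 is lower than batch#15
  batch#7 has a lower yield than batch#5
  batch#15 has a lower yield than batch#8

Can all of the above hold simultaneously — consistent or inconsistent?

Chaining the given relations yields batch#3 < batch#14 < batch#15, so batch#3 < batch#15. But one relation states batch#15 < batch#3. These cannot both hold.

inconsistent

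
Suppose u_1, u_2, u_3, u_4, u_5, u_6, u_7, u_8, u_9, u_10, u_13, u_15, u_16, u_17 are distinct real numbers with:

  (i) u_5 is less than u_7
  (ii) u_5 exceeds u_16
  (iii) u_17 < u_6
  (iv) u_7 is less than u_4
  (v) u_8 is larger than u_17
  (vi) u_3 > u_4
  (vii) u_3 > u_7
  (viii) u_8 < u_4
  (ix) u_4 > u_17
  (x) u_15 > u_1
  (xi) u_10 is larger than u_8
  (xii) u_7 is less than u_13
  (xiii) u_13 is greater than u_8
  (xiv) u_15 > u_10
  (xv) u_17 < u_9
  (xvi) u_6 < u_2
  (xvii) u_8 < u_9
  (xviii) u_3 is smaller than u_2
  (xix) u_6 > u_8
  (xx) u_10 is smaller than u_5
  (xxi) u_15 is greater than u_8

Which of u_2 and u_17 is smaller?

u_17 < u_8 and u_8 < u_10 give u_17 < u_10.
Then u_10 < u_5 extends the chain to u_5.
Then u_5 < u_7 extends the chain to u_7.
Then u_7 < u_4 extends the chain to u_4.
Then u_4 < u_3 extends the chain to u_3.
With u_3 < u_2: u_17 < u_8 < u_10 < u_5 < u_7 < u_4 < u_3 < u_2.
So u_17 < u_2; u_17 is the smaller of the two.

u_17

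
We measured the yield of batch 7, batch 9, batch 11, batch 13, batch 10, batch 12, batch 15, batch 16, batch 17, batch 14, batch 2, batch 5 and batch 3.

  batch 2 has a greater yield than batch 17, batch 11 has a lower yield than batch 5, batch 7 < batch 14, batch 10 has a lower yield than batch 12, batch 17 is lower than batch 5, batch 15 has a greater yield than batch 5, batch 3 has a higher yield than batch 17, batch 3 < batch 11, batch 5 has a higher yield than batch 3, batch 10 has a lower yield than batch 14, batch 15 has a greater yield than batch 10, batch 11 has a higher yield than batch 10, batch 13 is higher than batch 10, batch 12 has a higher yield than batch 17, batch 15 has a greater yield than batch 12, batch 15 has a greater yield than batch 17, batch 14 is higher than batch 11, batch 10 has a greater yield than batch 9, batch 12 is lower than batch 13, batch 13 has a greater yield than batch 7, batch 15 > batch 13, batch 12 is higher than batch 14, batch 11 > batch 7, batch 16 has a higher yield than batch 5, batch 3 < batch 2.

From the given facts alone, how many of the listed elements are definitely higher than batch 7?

From batch 7 the given relations immediately reach batch 11, batch 14, batch 13.
From those, batch 12, batch 5, batch 15 — 6 in total.
From those, batch 16 — 7 in total.
No other element is forced above batch 7 by the given relations, so the count is 7.

7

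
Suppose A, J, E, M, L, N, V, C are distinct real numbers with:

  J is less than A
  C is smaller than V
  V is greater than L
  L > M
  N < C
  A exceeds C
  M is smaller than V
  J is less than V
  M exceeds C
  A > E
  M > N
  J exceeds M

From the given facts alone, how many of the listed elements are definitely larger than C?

The elements the relations force above C are M, J, A, L, V — no chain reaches any other.
That is 5.

5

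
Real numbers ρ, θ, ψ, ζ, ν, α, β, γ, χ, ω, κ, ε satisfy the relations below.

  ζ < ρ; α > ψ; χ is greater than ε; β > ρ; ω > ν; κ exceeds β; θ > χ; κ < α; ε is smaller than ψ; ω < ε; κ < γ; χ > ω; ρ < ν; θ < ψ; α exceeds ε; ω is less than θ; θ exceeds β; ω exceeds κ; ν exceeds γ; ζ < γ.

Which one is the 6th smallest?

Piecing the relations together gives one ordering: ζ < ρ < β < κ < γ < ν < ω < ε < χ < θ < ψ < α.
The 6th smallest is ν.

ν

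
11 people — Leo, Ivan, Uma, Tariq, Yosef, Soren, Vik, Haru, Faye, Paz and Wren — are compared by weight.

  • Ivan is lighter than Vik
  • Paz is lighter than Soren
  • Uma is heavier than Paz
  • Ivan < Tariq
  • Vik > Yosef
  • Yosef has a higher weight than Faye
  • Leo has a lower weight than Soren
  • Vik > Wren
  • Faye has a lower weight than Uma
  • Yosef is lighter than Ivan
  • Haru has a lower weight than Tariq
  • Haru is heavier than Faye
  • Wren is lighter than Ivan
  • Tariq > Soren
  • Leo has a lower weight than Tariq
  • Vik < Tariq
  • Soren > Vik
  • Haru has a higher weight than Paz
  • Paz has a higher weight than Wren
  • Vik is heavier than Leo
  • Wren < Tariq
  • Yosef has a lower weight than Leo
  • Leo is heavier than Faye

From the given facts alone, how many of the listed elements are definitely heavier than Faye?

The elements the relations force above Faye are Yosef, Leo, Ivan, Uma, Haru, Vik, Soren, Tariq — no chain reaches any other.
That is 8.

8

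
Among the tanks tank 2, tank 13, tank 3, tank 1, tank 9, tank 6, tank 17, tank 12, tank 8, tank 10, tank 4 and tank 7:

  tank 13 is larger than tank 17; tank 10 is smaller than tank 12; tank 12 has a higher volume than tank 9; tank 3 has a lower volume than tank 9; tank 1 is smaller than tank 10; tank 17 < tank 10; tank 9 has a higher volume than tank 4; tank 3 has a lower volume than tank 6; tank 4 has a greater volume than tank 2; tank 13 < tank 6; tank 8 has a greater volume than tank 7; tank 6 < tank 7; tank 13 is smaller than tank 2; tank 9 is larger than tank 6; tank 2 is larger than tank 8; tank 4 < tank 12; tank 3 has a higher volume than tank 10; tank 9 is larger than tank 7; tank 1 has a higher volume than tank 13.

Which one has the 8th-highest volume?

tank 3

The consecutive relations fix a unique order: tank 17 < tank 13 < tank 1 < tank 10 < tank 3 < tank 6 < tank 7 < tank 8 < tank 2 < tank 4 < tank 9 < tank 12.
Counting 8 from the largest end gives tank 3.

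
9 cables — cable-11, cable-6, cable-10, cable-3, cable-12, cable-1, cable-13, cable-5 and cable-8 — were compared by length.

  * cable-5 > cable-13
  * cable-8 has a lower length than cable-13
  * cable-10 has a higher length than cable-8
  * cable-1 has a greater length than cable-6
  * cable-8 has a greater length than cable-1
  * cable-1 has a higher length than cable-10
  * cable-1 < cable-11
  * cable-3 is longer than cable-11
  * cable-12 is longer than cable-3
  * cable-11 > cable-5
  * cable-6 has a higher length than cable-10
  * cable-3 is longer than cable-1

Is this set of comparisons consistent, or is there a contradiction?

inconsistent

Chaining the given relations yields cable-10 < cable-6 < cable-1 < cable-8, so cable-10 < cable-8. But one relation states cable-8 < cable-10. These cannot both hold.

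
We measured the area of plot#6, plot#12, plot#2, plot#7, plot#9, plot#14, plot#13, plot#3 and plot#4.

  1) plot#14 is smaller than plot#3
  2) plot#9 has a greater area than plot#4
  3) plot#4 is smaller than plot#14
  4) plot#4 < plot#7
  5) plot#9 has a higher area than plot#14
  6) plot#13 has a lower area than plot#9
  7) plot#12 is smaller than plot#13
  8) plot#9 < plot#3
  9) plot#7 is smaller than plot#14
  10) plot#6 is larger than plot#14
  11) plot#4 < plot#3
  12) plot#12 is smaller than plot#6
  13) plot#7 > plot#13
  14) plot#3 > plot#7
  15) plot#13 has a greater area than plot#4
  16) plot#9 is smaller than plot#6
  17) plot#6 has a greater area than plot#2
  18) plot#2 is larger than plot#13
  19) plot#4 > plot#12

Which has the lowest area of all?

Chaining upward from plot#12: directly above it, plot#4, plot#13, plot#6; then plot#7, plot#14, plot#9, plot#3, plot#2.
That covers every other element, and nothing is given below plot#12, so plot#12 is the lowest area.

plot#12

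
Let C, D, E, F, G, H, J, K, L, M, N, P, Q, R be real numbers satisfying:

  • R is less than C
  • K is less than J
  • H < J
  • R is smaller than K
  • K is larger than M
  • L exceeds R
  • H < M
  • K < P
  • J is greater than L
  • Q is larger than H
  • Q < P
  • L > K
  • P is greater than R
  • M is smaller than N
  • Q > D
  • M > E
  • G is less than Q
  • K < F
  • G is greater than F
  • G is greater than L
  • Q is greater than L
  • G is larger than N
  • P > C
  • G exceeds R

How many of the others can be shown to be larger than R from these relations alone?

8

From R the given relations immediately reach K, L, G, C, P.
From those, F, Q, J — 8 in total.
Nothing else is reachable above R; 8 in all.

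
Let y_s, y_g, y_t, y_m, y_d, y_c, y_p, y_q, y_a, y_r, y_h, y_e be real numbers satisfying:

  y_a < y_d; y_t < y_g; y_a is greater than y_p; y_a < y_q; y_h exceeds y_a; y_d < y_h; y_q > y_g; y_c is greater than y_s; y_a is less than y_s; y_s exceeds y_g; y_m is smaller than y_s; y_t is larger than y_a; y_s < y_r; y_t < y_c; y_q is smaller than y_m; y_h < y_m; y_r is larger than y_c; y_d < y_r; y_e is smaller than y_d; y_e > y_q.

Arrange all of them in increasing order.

Nothing is placed below y_p, so it is least; from there y_p < y_a; y_a < y_t; y_t < y_g; y_g < y_q; y_q < y_e; y_e < y_d; y_d < y_h; y_h < y_m; y_m < y_s; y_s < y_c; y_c < y_r, each given directly.

y_p < y_a < y_t < y_g < y_q < y_e < y_d < y_h < y_m < y_s < y_c < y_r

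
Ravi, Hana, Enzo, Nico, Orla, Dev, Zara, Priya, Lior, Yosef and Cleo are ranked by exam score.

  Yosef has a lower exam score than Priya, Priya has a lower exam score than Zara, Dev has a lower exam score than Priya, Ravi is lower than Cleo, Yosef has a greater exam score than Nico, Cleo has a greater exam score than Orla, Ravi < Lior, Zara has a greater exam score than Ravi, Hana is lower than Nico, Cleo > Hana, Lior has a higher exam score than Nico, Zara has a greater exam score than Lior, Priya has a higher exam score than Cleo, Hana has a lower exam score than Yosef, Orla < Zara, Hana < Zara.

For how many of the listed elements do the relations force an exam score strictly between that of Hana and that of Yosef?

1

Chaining upward from Hana reaches: Nico, Lior, Cleo, Priya, Zara.
Chaining downward from Yosef reaches: Nico.
Strictly between Hana and Yosef are those in both lists: Nico — 1 element.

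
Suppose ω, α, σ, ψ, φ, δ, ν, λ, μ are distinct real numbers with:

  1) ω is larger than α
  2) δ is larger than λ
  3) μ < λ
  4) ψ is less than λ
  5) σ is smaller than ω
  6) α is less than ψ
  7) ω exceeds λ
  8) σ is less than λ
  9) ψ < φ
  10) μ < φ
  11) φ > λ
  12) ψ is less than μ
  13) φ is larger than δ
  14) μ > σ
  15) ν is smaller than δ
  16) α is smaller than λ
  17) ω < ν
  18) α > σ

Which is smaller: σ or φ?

Chaining the given relations: σ < α < ψ < μ < λ < ω < ν < δ < φ.
So σ < φ; σ is the smaller of the two.

σ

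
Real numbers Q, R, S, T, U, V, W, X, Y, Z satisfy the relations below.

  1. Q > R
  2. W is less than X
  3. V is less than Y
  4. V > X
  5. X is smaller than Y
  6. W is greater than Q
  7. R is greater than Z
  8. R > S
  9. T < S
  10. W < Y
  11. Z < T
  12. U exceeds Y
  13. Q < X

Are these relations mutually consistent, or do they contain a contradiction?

Every relation is compatible with Z < T < S < R < Q < W < X < V < Y < U; the set is consistent.

consistent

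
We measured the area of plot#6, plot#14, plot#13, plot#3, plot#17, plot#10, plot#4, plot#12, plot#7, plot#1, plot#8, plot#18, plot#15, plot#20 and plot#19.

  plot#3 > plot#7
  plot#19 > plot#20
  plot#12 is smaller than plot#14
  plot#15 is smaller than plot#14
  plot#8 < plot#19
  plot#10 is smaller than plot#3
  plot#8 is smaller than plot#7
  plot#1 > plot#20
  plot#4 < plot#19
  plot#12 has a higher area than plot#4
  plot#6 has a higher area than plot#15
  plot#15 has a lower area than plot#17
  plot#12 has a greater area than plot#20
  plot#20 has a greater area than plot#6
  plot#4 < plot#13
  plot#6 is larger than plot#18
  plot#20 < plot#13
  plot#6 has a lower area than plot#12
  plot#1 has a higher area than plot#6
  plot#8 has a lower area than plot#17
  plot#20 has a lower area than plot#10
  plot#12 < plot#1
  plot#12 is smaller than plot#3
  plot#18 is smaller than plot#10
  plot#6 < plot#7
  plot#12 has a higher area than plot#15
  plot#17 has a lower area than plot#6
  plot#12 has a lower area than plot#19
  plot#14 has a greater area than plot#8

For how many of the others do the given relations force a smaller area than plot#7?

5

From plot#7 the given relations immediately reach plot#8, plot#6.
From those, plot#18, plot#15, plot#17 — 5 in total.
Nothing else is reachable below plot#7; 5 in all.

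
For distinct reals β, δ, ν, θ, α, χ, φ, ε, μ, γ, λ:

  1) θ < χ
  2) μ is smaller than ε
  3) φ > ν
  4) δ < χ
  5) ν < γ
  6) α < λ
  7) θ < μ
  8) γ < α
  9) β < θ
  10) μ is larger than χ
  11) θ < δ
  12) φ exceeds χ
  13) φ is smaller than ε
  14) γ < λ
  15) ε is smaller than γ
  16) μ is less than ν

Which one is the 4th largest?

ε

Piecing the relations together gives one ordering: β < θ < δ < χ < μ < ν < φ < ε < γ < α < λ.
Counting 4 from the largest end gives ε.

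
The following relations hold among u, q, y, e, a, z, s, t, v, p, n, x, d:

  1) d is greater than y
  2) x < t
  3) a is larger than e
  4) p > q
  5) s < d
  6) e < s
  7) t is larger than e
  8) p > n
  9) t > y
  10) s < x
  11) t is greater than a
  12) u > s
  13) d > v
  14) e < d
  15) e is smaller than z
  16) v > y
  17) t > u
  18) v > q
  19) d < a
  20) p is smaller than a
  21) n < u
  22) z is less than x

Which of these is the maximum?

q is not greatest since q < v; n is not greatest since n < p; y is not greatest since y < d; e is not greatest since e < a; v is not greatest since v < d; z is not greatest since z < x; s is not greatest since s < x; u is not greatest since u < t; d is not greatest since d < a; p is not greatest since p < a; a is not greatest since a < t; x is not greatest since x < t.
Only t has nothing above it, so t is the maximum.

t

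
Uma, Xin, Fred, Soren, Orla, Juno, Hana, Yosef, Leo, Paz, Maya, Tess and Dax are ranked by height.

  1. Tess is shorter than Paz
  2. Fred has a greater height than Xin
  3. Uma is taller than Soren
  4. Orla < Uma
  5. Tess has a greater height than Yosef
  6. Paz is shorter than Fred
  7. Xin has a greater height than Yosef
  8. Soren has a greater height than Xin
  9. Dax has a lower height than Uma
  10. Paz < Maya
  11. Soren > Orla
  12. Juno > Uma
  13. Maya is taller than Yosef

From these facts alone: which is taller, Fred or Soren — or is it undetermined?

undetermined

Following every chain through Soren: above Soren we get Uma, Juno; below Soren we get Yosef, Orla, Xin.
Fred is not reached, and no chain runs the other way from Fred to Soren.
So the given relations leave the order of Soren and Fred undetermined.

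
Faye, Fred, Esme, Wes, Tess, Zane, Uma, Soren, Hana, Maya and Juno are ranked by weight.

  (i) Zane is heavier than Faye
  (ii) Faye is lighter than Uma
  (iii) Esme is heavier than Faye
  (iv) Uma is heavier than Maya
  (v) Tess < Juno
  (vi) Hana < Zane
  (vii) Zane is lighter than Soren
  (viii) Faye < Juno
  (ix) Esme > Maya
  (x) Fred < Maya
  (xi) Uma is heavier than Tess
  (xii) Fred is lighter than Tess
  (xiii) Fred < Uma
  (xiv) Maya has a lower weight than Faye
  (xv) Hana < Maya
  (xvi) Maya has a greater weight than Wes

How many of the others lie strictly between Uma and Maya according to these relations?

1

The relations place Maya below Uma. An element lies strictly between them when it is forced above Maya and also forced below Uma.
Above Maya: {Faye, Esme, Juno, Zane, Soren}. Below Uma: {Hana, Fred, Wes, Faye, Tess}.
Intersection: {Faye} — 1.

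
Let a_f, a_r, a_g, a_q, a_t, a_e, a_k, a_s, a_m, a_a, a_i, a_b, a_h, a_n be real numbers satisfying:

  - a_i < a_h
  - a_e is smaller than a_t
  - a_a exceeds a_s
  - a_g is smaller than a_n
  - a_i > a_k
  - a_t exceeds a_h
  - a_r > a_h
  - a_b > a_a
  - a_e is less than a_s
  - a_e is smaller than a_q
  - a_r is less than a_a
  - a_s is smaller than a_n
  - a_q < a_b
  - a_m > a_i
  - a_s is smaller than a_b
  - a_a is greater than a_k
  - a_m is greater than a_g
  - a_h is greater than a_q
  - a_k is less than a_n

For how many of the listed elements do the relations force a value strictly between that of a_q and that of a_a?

Chaining upward from a_q reaches: a_h, a_r, a_b, a_t.
Chaining downward from a_a reaches: a_e, a_k, a_i, a_s, a_h, a_r.
Strictly between a_q and a_a are those in both lists: a_h, a_r — 2 elements.

2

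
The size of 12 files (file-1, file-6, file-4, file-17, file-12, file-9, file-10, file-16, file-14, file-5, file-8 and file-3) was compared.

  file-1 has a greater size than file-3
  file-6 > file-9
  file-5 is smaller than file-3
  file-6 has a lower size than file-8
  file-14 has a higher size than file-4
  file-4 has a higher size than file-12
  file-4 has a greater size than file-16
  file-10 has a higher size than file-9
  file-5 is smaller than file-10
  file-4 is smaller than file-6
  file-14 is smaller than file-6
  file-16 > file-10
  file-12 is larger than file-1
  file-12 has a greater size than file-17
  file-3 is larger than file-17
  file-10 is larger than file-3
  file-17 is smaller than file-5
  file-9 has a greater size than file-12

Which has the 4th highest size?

The consecutive relations fix a unique order: file-17 < file-5 < file-3 < file-1 < file-12 < file-9 < file-10 < file-16 < file-4 < file-14 < file-6 < file-8.
The 4th largest is file-4.

file-4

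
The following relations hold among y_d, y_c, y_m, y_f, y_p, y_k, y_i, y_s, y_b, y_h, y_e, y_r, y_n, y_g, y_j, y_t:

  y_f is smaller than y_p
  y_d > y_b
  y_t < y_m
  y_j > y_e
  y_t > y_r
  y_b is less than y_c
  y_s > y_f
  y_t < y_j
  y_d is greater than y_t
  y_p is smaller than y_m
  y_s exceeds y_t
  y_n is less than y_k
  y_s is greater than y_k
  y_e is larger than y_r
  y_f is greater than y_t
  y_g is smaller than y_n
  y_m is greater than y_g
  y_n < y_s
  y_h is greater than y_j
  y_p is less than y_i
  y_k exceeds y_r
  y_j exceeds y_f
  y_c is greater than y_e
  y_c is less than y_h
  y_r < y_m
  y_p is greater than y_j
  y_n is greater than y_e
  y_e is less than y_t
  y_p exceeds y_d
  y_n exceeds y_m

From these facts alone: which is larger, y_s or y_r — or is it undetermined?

y_s

Following the relations from y_r: y_r < y_e < y_t < y_d < y_p < y_m < y_n < y_s.
So y_s is larger.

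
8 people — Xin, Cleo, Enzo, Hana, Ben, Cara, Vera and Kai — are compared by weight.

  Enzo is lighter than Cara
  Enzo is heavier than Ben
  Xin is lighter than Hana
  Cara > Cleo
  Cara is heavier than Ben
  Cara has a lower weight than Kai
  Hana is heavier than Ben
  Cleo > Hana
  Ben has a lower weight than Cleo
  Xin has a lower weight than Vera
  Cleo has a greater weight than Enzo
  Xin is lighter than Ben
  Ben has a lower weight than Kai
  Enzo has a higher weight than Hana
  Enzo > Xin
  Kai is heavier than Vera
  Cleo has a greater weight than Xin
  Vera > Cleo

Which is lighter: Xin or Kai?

Xin

Xin < Ben and Ben < Hana give Xin < Hana.
Then Hana < Enzo extends the chain to Enzo.
Then Enzo < Cleo extends the chain to Cleo.
Then Cleo < Cara extends the chain to Cara.
With Cara < Kai: Xin < Ben < Hana < Enzo < Cleo < Cara < Kai.
So Xin < Kai; Xin is the lighter of the two.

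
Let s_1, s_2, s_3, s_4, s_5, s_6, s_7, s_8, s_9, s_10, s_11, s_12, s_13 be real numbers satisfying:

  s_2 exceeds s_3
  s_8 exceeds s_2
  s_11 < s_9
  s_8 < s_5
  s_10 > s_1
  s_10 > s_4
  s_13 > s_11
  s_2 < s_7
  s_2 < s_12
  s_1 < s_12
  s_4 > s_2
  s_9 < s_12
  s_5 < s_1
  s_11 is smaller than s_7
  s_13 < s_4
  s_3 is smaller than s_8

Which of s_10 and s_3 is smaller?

s_3

s_3 < s_2 and s_2 < s_8 give s_3 < s_8.
With s_8 < s_5: s_3 < s_2 < s_8 < s_5.
With s_5 < s_1: s_3 < s_2 < s_8 < s_5 < s_1.
With s_1 < s_10: s_3 < s_2 < s_8 < s_5 < s_1 < s_10.
So s_3 < s_10; s_3 is the smaller of the two.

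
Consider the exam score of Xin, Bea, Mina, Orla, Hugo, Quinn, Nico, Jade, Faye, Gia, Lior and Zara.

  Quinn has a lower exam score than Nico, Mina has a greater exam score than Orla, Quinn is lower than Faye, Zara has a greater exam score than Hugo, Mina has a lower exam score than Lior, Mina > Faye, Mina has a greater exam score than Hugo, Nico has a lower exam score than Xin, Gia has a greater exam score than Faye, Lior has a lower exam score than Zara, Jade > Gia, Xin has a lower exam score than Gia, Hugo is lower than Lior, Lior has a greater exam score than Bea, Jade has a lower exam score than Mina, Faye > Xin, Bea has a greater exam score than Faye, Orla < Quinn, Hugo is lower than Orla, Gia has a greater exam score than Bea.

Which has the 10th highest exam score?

The consecutive relations fix a unique order: Hugo < Orla < Quinn < Nico < Xin < Faye < Bea < Gia < Jade < Mina < Lior < Zara.
The 10th largest is Quinn.

Quinn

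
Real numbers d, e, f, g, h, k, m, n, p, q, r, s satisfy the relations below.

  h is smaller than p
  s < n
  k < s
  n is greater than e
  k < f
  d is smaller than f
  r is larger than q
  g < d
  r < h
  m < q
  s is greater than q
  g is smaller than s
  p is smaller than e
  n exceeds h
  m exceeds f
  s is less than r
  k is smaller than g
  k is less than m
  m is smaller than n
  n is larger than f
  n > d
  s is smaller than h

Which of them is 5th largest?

r

Piecing the relations together gives one ordering: k < g < d < f < m < q < s < r < h < p < e < n.
The 5th largest is r.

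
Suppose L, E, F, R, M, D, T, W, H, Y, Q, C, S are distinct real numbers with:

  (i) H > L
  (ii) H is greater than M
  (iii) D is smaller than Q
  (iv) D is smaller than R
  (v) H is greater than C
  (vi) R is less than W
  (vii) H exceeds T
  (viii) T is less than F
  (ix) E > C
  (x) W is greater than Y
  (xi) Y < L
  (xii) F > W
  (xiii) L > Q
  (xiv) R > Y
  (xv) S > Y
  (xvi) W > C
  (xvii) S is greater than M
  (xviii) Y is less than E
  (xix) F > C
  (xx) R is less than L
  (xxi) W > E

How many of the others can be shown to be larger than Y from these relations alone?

7

The elements the relations force above Y are E, R, W, L, F, H, S — no chain reaches any other.
That is 7.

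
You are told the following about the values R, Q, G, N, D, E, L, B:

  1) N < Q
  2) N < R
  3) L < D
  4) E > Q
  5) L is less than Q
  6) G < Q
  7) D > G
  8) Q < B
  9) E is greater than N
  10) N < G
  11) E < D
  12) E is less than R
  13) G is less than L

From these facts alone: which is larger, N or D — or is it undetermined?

D

The relevant relations are N < G; G < L; L < Q; Q < E; E < D.
Chaining these gives N < G < L < Q < E < D.
So D is larger.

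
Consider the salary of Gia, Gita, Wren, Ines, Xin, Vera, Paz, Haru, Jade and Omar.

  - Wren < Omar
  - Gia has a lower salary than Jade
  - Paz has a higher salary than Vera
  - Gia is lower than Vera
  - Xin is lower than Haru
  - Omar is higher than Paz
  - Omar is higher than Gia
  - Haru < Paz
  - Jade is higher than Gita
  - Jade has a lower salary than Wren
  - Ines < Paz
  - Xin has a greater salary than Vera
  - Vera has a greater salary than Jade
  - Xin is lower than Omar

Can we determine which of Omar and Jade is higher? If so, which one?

The relevant relations are Jade < Vera; Vera < Xin; Xin < Haru; Haru < Paz; Paz < Omar.
Together: Jade < Vera < Xin < Haru < Paz < Omar.
So Omar is higher.

Omar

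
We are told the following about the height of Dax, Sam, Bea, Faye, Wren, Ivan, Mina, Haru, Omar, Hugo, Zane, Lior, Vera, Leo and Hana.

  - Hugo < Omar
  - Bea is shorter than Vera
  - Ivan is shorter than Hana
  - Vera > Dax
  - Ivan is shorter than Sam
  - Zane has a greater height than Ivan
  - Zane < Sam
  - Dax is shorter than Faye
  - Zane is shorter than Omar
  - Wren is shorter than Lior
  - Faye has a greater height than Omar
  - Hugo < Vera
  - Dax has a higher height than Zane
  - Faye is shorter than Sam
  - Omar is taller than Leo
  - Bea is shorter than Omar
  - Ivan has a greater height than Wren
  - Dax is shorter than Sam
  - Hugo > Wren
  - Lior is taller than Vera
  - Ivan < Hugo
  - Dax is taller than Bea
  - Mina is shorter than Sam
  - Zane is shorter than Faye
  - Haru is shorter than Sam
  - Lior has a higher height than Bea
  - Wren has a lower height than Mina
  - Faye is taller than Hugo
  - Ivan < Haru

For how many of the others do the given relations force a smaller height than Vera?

Directly below Vera: Bea, Dax, Hugo.
One step further: Wren, Ivan, Zane (6 so far).
Nothing else is reachable below Vera; 6 in all.

6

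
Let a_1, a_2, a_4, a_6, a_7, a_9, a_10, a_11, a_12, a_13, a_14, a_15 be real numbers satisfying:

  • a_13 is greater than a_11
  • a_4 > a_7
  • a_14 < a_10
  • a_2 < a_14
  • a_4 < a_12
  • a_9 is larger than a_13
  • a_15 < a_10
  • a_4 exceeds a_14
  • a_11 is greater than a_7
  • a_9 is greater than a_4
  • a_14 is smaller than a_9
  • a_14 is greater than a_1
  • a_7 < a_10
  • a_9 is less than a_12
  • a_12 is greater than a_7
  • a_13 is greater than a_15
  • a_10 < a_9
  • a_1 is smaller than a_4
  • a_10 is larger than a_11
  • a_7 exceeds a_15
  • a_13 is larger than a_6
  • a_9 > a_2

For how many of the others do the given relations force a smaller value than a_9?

10

Directly below a_9: a_2, a_14, a_4, a_10, a_13.
One step further: a_15, a_7, a_1, a_11, a_6 (10 so far).
Nothing else is reachable below a_9; 10 in all.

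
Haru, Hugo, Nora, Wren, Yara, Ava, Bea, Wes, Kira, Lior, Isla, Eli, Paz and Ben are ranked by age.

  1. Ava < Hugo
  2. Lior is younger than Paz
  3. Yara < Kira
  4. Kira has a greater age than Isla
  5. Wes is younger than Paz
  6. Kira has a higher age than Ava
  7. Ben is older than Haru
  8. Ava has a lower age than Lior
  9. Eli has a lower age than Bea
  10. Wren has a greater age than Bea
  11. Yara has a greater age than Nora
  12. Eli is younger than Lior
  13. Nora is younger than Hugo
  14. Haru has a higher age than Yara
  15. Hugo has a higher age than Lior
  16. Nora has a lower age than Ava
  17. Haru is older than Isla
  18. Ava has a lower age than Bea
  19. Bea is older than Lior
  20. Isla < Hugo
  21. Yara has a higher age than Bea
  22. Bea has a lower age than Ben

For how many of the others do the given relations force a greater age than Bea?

Directly above Bea: Yara, Ben, Wren.
One step further: Kira, Haru (5 so far).
No other element is forced above Bea by the given relations, so the count is 5.

5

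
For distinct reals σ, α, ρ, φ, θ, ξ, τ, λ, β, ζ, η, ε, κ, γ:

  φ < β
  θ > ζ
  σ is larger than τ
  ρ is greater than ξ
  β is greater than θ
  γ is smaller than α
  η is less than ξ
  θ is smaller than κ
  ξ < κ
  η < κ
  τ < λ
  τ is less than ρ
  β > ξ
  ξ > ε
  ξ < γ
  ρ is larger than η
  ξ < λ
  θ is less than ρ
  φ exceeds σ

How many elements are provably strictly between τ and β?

2

Chaining upward from τ reaches: σ, φ, ρ, λ.
Chaining downward from β reaches: η, ζ, ε, θ, ξ, σ, φ.
Strictly between τ and β are those in both lists: σ, φ — 2 elements.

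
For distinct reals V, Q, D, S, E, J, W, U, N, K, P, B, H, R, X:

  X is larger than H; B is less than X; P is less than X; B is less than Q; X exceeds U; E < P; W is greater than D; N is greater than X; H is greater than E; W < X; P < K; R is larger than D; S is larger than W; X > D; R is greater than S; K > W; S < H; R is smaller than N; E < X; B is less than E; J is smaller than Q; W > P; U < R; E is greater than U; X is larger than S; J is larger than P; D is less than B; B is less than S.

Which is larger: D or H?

Link the given pairs in sequence: D < B; B < E; E < P; P < W; W < S; S < H.
Chaining these gives D < B < E < P < W < S < H.
So D < H; H is the larger of the two.

H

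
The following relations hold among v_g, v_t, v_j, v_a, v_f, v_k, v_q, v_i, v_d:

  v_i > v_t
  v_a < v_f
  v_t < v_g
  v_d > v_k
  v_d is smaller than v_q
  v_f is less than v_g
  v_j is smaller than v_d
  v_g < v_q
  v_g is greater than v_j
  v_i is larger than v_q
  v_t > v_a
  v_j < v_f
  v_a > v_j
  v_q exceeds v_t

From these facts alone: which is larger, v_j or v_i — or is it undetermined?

v_j < v_a and v_a < v_f give v_j < v_f.
Then v_f < v_g extends the chain to v_g.
Then v_g < v_q extends the chain to v_q.
Then v_q < v_i extends the chain to v_i.
So v_i is larger.

v_i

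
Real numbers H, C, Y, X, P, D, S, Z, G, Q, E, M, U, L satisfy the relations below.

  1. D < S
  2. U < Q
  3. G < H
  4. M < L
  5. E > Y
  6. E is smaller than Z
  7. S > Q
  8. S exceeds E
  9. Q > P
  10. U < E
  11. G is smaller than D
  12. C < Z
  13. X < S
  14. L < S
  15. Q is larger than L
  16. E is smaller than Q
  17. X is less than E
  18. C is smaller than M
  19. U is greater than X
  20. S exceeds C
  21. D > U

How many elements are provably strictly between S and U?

Chaining upward from U reaches: D, E, Z, Q.
Chaining downward from S reaches: G, X, C, D, M, Y, P, E, L, Q.
Strictly between U and S are those in both lists: D, E, Q — 3 elements.

3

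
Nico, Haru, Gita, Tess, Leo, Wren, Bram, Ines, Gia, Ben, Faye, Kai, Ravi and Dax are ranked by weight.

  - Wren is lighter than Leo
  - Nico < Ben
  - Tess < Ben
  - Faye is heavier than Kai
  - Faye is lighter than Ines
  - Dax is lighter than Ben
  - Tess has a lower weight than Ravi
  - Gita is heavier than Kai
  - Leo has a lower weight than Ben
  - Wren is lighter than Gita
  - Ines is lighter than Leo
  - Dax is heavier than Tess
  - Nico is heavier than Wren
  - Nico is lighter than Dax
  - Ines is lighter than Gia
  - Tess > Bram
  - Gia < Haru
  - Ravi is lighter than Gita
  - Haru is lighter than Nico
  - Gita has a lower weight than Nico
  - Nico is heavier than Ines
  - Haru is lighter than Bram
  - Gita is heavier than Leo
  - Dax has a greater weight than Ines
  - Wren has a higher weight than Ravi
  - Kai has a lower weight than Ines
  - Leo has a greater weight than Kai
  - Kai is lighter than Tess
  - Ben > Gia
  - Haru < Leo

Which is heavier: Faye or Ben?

Ben

Faye < Ines < Gia < Haru < Bram < Tess < Ravi < Wren < Leo < Gita < Nico < Dax < Ben, by transitivity through Ines, Gia, Haru, Bram, Tess, Ravi, Wren, Leo, Gita, Nico, Dax.
So Faye < Ben; Ben is the heavier of the two.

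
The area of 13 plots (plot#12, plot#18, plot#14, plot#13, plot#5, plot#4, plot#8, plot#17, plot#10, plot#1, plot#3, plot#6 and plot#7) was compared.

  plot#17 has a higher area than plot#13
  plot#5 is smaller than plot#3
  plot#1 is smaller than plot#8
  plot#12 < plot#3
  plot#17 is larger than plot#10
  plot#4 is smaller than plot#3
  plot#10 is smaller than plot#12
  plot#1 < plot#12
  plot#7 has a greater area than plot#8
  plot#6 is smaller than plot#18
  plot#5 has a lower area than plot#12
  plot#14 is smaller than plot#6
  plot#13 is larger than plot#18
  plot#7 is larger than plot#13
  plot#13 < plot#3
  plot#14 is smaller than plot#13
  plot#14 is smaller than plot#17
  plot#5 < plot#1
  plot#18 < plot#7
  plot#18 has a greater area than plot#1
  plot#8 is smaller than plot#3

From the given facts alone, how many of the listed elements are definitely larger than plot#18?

The elements the relations force above plot#18 are plot#13, plot#17, plot#3, plot#7 — no chain reaches any other.
That is 4.

4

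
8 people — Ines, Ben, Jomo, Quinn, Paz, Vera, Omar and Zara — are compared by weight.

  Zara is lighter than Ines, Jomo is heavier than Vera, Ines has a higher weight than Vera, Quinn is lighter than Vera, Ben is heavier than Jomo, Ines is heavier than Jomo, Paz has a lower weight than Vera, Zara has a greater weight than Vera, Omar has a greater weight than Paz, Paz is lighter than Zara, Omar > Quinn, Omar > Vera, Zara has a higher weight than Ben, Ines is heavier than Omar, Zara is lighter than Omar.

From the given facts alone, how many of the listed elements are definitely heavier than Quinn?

The elements the relations force above Quinn are Vera, Jomo, Ben, Zara, Omar, Ines — no chain reaches any other.
That is 6.

6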